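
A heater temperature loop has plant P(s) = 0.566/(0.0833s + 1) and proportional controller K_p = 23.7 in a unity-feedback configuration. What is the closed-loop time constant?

τ = 0.00578 s

Closed loop: T(s) = K_p·P/(1+K_p·P) = 13.41/(0.0833s + 1 + 13.41), with pole at s = −(1 + 13.41)/0.0833 = −173.
Closed-loop time constant τ = 1/173 = 0.00578 s.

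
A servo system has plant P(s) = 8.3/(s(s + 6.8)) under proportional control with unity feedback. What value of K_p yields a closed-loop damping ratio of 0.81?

K_p = 2.12

Closed-loop characteristic equation: s² + 6.8s + K_p·8.3 = 0.
So ω_n = √(8.3K_p) and 2ζω_n = 6.8, giving ζ = 6.8/(2√(8.3K_p)).
Setting ζ = 0.81: √(8.3K_p) = 6.8/(2·0.81) = 4.198, so K_p = 17.62/8.3 = 2.12.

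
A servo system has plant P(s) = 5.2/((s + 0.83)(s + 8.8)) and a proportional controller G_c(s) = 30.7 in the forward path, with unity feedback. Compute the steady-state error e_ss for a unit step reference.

0.0438

The loop is type 0. Static position error constant K_pos = G_c(0)·P(0) = 30.7·0.7119 = 21.86.
Steady-state error to a unit step: e_ss = 1/(1+K_pos) = 1/22.86 = 0.0438.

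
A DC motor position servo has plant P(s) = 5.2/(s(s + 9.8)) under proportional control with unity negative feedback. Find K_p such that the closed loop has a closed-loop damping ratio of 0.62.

Closed-loop characteristic equation: s² + 9.8s + K_p·5.2 = 0.
So ω_n = √(5.2K_p) and 2ζω_n = 9.8, giving ζ = 9.8/(2√(5.2K_p)).
Setting ζ = 0.62: √(5.2K_p) = 9.8/(2·0.62) = 7.903, so K_p = 62.46/5.2 = 12.

K_p = 12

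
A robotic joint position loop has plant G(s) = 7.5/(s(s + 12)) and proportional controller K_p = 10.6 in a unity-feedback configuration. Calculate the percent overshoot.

The closed-loop denominator s² + 12s + 79.5 gives ω_n = √79.5 = 8.916 and ζ = 12/(2ω_n) = 0.6729.
%OS = 100·exp(−πζ/√(1−ζ²)) = 100·exp(−π·0.6729/√0.5472) = 5.74%.

5.74%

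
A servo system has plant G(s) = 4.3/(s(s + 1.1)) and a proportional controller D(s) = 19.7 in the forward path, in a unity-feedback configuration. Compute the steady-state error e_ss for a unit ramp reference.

0.013

The loop has one pole at the origin (type 1). Velocity error constant K_v = lim_{s→0} s·D(s)G(s) = 19.7·4.3/1.1 = 77.01.
Steady-state error to a unit ramp: e_ss = 1/K_v = 0.013.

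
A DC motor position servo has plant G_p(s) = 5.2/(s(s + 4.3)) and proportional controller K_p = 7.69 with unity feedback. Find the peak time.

Closed-loop characteristic equation: s² + 4.3s + 39.99 = 0, so ω_n = 6.324 rad/s and ζ = 4.3/(2·6.324) = 0.34.
Damped frequency ω_d = ω_n√(1−ζ²) = 5.947 rad/s, so peak time T_p = π/ω_d = 0.528 s.

T_p = 0.528 s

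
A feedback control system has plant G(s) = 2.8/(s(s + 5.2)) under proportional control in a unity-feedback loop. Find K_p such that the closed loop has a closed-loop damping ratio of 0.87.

Closed-loop characteristic equation: s² + 5.2s + K_p·2.8 = 0.
So ω_n = √(2.8K_p) and 2ζω_n = 5.2, giving ζ = 5.2/(2√(2.8K_p)).
Setting ζ = 0.87: √(2.8K_p) = 5.2/(2·0.87) = 2.989, so K_p = 8.931/2.8 = 3.19.

K_p = 3.19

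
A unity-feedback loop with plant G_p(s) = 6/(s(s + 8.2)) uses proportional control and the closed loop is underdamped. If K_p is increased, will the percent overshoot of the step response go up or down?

Characteristic equation s² + 8.2s + K_p·6 = 0: raising K_p raises ω_n while 2ζω_n = 8.2 is fixed, so ζ falls and overshoot grows.

increase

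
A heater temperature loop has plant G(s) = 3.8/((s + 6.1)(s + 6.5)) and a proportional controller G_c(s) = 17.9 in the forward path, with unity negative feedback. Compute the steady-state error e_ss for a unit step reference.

0.368

The loop is type 0. Static position error constant K_pos = G_c(0)·G(0) = 17.9·0.09584 = 1.716.
Steady-state error to a unit step: e_ss = 1/(1+K_pos) = 1/2.716 = 0.368.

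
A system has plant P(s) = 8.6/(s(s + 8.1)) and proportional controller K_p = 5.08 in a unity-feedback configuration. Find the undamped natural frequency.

1 + K_p·P(s) = 0 gives s² + 8.1s + 43.69 = 0.
So ω_n² = 43.69 ⇒ ω_n = 6.61 rad/s, and ζ = 8.1/(2ω_n) = 0.613.

ω_n = 6.61 rad/s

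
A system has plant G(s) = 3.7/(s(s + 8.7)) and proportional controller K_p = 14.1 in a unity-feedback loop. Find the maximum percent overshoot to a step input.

From 1 + K_pG(s) = 0: s² + 8.7s + 52.17 = 0 ⇒ ω_n = 7.223, ζ = 0.6023.
%OS = 100·exp(−πζ/√(1−ζ²)) = 100·exp(−π·0.6023/√0.6373) = 9.35%.

9.35%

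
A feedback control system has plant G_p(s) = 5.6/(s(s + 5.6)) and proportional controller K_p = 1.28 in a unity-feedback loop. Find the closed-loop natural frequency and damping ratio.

ω_n = 2.68 rad/s, ζ = 1.05

The closed-loop denominator is s(s+5.6) + 1.28·5.6 = s² + 5.6s + 7.168.
Matching s² + 2ζω_n s + ω_n²: ω_n = √7.168 = 2.677 rad/s and 2ζω_n = 5.6, so ζ = 5.6/(2·2.677) = 1.05.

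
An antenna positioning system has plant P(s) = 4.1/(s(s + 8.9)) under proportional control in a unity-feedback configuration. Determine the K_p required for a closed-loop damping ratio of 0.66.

Closed-loop characteristic equation: s² + 8.9s + K_p·4.1 = 0.
So ω_n = √(4.1K_p) and 2ζω_n = 8.9, giving ζ = 8.9/(2√(4.1K_p)).
Setting ζ = 0.66: √(4.1K_p) = 8.9/(2·0.66) = 6.742, so K_p = 45.46/4.1 = 11.1.

K_p = 11.1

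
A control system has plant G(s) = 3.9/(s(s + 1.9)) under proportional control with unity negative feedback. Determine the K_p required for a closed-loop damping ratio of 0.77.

Closed-loop characteristic equation: s² + 1.9s + K_p·3.9 = 0.
So ω_n = √(3.9K_p) and 2ζω_n = 1.9, giving ζ = 1.9/(2√(3.9K_p)).
Setting ζ = 0.77: √(3.9K_p) = 1.9/(2·0.77) = 1.234, so K_p = 1.522/3.9 = 0.39.

K_p = 0.39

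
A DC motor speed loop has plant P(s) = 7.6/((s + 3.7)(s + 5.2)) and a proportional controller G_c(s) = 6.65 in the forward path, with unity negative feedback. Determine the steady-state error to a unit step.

0.276

The loop is type 0. Static position error constant K_pos = G_c(0)·P(0) = 6.65·0.395 = 2.627.
Steady-state error to a unit step: e_ss = 1/(1+K_pos) = 1/3.627 = 0.276.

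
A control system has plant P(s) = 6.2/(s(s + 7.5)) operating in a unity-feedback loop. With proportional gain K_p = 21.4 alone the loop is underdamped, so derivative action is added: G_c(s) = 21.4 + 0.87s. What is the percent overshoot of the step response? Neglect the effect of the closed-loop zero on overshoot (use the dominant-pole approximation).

Forward path: (21.4 + 0.87s)·6.2/(s(s+7.5)). The closed-loop characteristic equation is s² + (7.5 + 6.2·0.87)s + 6.2·21.4 = 0.
That is s² + 12.89s + 132.7 = 0, so ω_n = 11.52 rad/s and ζ = 12.89/(2·11.52) = 0.5597.
%OS = 100·exp(−πζ/√(1−ζ²)) = 12%.

12%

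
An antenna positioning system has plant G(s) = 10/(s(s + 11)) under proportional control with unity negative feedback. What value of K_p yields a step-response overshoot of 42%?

K_p = 42.7

From %OS = 100·exp(−πζ/√(1−ζ²)) = 42%, ζ = −ln(0.42)/√(π²+ln²(0.42)) = 0.2662.
Characteristic equation s² + 11s + 10K_p = 0 gives ζ = 11/(2√(10K_p)).
Setting ζ = 0.2662: √(10K_p) = 11/(2·0.2662) = 20.66, so K_p = 427/10 = 42.7.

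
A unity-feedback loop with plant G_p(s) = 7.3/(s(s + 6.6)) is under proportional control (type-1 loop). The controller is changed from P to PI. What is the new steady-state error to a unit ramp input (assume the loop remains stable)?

0

The integrator raises the loop to type 2, so K_v → ∞ and e_ss to a ramp is zero.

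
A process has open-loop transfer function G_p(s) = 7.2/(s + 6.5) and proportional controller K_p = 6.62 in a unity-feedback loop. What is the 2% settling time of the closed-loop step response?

Closed-loop transfer function: T(s) = K_p·G_p(s)/(1 + K_p·G_p(s)) = 47.66/(s + 6.5 + 47.66) = 47.66/(s + 54.16).
Time constant τ = 1/54.16 = 0.01846 s, so the 2% settling time is about 4τ = 0.0738 s.

T_s ≈ 0.0738 s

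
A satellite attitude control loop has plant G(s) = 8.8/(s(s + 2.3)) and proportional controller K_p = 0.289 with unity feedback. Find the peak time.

T_p = 2.84 s

From 1 + K_pG(s) = 0: s² + 2.3s + 2.543 = 0 ⇒ ω_n = 1.595, ζ = 0.7211.
Damped frequency ω_d = ω_n√(1−ζ²) = 1.105 rad/s, so peak time T_p = π/ω_d = 2.84 s.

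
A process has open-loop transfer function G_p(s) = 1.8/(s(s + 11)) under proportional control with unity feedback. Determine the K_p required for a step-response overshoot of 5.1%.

K_p = 35.5

From %OS = 100·exp(−πζ/√(1−ζ²)) = 5.1%, ζ = −ln(0.051)/√(π²+ln²(0.051)) = 0.6877.
Characteristic equation s² + 11s + 1.8K_p = 0 gives ζ = 11/(2√(1.8K_p)).
Setting ζ = 0.6877: √(1.8K_p) = 11/(2·0.6877) = 7.998, so K_p = 63.96/1.8 = 35.5.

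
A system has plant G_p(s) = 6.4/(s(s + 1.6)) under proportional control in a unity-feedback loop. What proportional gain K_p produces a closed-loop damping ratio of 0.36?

Closed-loop characteristic equation: s² + 1.6s + K_p·6.4 = 0.
So ω_n = √(6.4K_p) and 2ζω_n = 1.6, giving ζ = 1.6/(2√(6.4K_p)).
Setting ζ = 0.36: √(6.4K_p) = 1.6/(2·0.36) = 2.222, so K_p = 4.938/6.4 = 0.772.

K_p = 0.772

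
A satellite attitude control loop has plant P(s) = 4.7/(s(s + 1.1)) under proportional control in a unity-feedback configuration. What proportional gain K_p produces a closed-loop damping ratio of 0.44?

Closed-loop characteristic equation: s² + 1.1s + K_p·4.7 = 0.
So ω_n = √(4.7K_p) and 2ζω_n = 1.1, giving ζ = 1.1/(2√(4.7K_p)).
Setting ζ = 0.44: √(4.7K_p) = 1.1/(2·0.44) = 1.25, so K_p = 1.562/4.7 = 0.332.

K_p = 0.332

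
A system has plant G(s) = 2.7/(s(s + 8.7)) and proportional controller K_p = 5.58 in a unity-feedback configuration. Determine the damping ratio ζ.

With unity feedback the closed-loop characteristic equation is s² + 8.7s + 5.58·2.7 = s² + 8.7s + 15.07 = 0.
So ω_n² = 15.07 ⇒ ω_n = 3.881 rad/s, and ζ = 8.7/(2ω_n) = 1.12.

ζ = 1.12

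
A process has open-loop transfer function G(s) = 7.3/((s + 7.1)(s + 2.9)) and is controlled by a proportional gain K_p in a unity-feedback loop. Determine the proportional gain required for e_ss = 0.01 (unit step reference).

For a type-0 loop with proportional control, e_ss = 1/(1 + K_p·G(0)).
G(0) = 0.3545. Require 1/(1 + K_p·0.3545) = 0.01, so 1 + 0.3545·K_p = 100.
K_p = (100 − 1)/0.3545 = 279.

K_p = 279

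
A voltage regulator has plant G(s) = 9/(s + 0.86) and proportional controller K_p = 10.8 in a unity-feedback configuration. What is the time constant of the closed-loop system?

Closed-loop transfer function: T(s) = K_p·G(s)/(1 + K_p·G(s)) = 97.2/(s + 0.86 + 97.2) = 97.2/(s + 98.06).
Time constant τ = 1/98.06 = 0.0102 s.

τ = 0.0102 s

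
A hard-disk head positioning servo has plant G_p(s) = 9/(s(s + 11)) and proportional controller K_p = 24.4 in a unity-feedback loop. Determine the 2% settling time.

T_s ≈ 0.727 s

Closed-loop characteristic equation: s² + 11s + 219.6 = 0, so ω_n = 14.82 rad/s and ζ = 11/(2·14.82) = 0.3711.
2% settling time T_s ≈ 4/(ζω_n) = 4/5.5 = 0.727 s.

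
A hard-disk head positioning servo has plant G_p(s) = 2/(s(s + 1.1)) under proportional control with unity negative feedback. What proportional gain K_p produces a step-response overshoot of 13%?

From %OS = 100·exp(−πζ/√(1−ζ²)) = 13%, ζ = −ln(0.13)/√(π²+ln²(0.13)) = 0.5446.
Characteristic equation s² + 1.1s + 2K_p = 0 gives ζ = 1.1/(2√(2K_p)).
Setting ζ = 0.5446: √(2K_p) = 1.1/(2·0.5446) = 1.01, so K_p = 1.02/2 = 0.51.

K_p = 0.51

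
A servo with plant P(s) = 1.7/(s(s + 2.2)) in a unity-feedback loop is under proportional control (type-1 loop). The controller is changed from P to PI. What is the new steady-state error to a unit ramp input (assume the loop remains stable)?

0

The integrator raises the loop to type 2, so K_v → ∞ and e_ss to a ramp is zero.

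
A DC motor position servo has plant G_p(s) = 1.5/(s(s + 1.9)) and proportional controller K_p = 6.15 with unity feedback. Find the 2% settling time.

Closed-loop characteristic equation: s² + 1.9s + 9.225 = 0, so ω_n = 3.037 rad/s and ζ = 1.9/(2·3.037) = 0.3128.
2% settling time T_s ≈ 4/(ζω_n) = 4/0.95 = 4.21 s.

T_s ≈ 4.21 s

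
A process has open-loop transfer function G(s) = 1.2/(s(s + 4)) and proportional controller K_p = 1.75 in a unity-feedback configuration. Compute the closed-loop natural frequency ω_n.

ω_n = 1.45 rad/s

1 + K_p·G(s) = 0 gives s² + 4s + 2.1 = 0.
So ω_n² = 2.1 ⇒ ω_n = 1.449 rad/s, and ζ = 4/(2ω_n) = 1.38.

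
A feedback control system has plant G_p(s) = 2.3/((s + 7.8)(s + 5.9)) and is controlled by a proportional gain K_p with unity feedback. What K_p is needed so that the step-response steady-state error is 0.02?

K_p = 980

For a type-0 loop with proportional control, e_ss = 1/(1 + K_p·G_p(0)).
G_p(0) = 0.04998. Require 1/(1 + K_p·0.04998) = 0.02, so 1 + 0.04998·K_p = 50.
K_p = (50 − 1)/0.04998 = 980.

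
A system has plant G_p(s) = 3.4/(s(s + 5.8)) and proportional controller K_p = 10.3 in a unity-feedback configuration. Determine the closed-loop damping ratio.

ζ = 0.49

With unity feedback the closed-loop characteristic equation is s² + 5.8s + 10.3·3.4 = s² + 5.8s + 35.02 = 0.
So ω_n² = 35.02 ⇒ ω_n = 5.918 rad/s, and ζ = 5.8/(2ω_n) = 0.49.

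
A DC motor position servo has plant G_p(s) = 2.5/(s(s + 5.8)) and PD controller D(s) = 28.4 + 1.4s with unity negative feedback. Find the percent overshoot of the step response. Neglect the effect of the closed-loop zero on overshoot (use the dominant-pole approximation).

12.5%

Forward path: (28.4 + 1.4s)·2.5/(s(s+5.8)). The closed-loop characteristic equation is s² + (5.8 + 2.5·1.4)s + 2.5·28.4 = 0.
That is s² + 9.3s + 71 = 0, so ω_n = 8.426 rad/s and ζ = 9.3/(2·8.426) = 0.5519.
%OS = 100·exp(−πζ/√(1−ζ²)) = 12.5%.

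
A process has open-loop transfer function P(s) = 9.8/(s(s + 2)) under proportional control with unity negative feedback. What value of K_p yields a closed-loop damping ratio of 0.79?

Closed-loop characteristic equation: s² + 2s + K_p·9.8 = 0.
So ω_n = √(9.8K_p) and 2ζω_n = 2, giving ζ = 2/(2√(9.8K_p)).
Setting ζ = 0.79: √(9.8K_p) = 2/(2·0.79) = 1.266, so K_p = 1.602/9.8 = 0.164.

K_p = 0.164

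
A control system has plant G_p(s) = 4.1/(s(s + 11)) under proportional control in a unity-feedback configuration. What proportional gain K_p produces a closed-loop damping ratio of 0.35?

Closed-loop characteristic equation: s² + 11s + K_p·4.1 = 0.
So ω_n = √(4.1K_p) and 2ζω_n = 11, giving ζ = 11/(2√(4.1K_p)).
Setting ζ = 0.35: √(4.1K_p) = 11/(2·0.35) = 15.71, so K_p = 246.9/4.1 = 60.2.

K_p = 60.2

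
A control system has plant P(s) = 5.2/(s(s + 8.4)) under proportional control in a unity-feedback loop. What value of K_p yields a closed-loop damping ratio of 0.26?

Closed-loop characteristic equation: s² + 8.4s + K_p·5.2 = 0.
So ω_n = √(5.2K_p) and 2ζω_n = 8.4, giving ζ = 8.4/(2√(5.2K_p)).
Setting ζ = 0.26: √(5.2K_p) = 8.4/(2·0.26) = 16.15, so K_p = 260.9/5.2 = 50.2.

K_p = 50.2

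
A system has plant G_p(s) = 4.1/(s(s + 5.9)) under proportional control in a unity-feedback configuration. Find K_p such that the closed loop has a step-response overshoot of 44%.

From %OS = 100·exp(−πζ/√(1−ζ²)) = 44%, ζ = −ln(0.44)/√(π²+ln²(0.44)) = 0.2528.
Characteristic equation s² + 5.9s + 4.1K_p = 0 gives ζ = 5.9/(2√(4.1K_p)).
Setting ζ = 0.2528: √(4.1K_p) = 5.9/(2·0.2528) = 11.67, so K_p = 136.1/4.1 = 33.2.

K_p = 33.2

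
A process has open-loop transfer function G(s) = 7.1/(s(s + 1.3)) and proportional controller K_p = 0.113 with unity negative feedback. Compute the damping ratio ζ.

With unity feedback the closed-loop characteristic equation is s² + 1.3s + 0.113·7.1 = s² + 1.3s + 0.8023 = 0.
Matching s² + 2ζω_n s + ω_n²: ω_n = √0.8023 = 0.8957 rad/s and 2ζω_n = 1.3, so ζ = 1.3/(2·0.8957) = 0.726.

ζ = 0.726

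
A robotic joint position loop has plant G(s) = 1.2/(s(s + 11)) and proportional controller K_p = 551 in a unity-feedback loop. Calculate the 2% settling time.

T_s ≈ 0.727 s

From 1 + K_pG(s) = 0: s² + 11s + 661.2 = 0 ⇒ ω_n = 25.71, ζ = 0.2139.
2% settling time T_s ≈ 4/(ζω_n) = 4/5.5 = 0.727 s.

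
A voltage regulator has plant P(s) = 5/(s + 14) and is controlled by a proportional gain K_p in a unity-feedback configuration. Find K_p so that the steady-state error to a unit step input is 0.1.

For a type-0 loop with proportional control, e_ss = 1/(1 + K_p·P(0)).
P(0) = 0.3571. Require 1/(1 + K_p·0.3571) = 0.1, so 1 + 0.3571·K_p = 10.
K_p = (10 − 1)/0.3571 = 25.2.

K_p = 25.2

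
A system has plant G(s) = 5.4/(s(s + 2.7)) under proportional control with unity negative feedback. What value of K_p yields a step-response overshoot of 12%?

From %OS = 100·exp(−πζ/√(1−ζ²)) = 12%, ζ = −ln(0.12)/√(π²+ln²(0.12)) = 0.5594.
Characteristic equation s² + 2.7s + 5.4K_p = 0 gives ζ = 2.7/(2√(5.4K_p)).
Setting ζ = 0.5594: √(5.4K_p) = 2.7/(2·0.5594) = 2.413, so K_p = 5.824/5.4 = 1.08.

K_p = 1.08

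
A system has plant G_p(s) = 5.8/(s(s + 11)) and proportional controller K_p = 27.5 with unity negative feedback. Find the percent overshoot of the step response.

21.9%

The closed-loop denominator s² + 11s + 159.5 gives ω_n = √159.5 = 12.63 and ζ = 11/(2ω_n) = 0.4355.
%OS = 100·exp(−πζ/√(1−ζ²)) = 100·exp(−π·0.4355/√0.8103) = 21.9%.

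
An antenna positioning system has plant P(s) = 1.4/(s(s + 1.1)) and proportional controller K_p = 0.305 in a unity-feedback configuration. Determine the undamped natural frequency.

With unity feedback the closed-loop characteristic equation is s² + 1.1s + 0.305·1.4 = s² + 1.1s + 0.427 = 0.
So ω_n² = 0.427 ⇒ ω_n = 0.6535 rad/s, and ζ = 1.1/(2ω_n) = 0.842.

ω_n = 0.653 rad/s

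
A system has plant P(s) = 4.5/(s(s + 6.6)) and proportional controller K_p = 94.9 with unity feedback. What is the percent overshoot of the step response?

The closed-loop denominator s² + 6.6s + 427.1 gives ω_n = √427.1 = 20.67 and ζ = 6.6/(2ω_n) = 0.1597.
%OS = 100·exp(−πζ/√(1−ζ²)) = 100·exp(−π·0.1597/√0.9745) = 60.2%.

60.2%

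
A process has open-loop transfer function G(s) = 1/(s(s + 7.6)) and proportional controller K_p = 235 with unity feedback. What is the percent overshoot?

44.8%

The closed-loop denominator s² + 7.6s + 235 gives ω_n = √235 = 15.33 and ζ = 7.6/(2ω_n) = 0.2479.
%OS = 100·exp(−πζ/√(1−ζ²)) = 100·exp(−π·0.2479/√0.9386) = 44.8%.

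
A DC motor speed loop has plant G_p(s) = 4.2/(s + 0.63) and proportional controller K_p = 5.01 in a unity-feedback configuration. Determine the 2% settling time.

Closed-loop transfer function: T(s) = K_p·G_p(s)/(1 + K_p·G_p(s)) = 21.04/(s + 0.63 + 21.04) = 21.04/(s + 21.67).
Time constant τ = 1/21.67 = 0.04614 s, so the 2% settling time is about 4τ = 0.185 s.

T_s ≈ 0.185 s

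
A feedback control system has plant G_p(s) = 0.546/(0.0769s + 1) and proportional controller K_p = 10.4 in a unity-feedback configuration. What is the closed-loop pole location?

s = -86.85

Closed loop: T(s) = K_p·G_p/(1+K_p·G_p) = 5.678/(0.0769s + 1 + 5.678), with pole at s = −(1 + 5.678)/0.0769 = −86.85.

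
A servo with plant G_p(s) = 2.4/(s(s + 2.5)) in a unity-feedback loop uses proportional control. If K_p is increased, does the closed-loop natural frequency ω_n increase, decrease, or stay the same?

increase

ω_n = √(2.4·K_p), which grows with K_p.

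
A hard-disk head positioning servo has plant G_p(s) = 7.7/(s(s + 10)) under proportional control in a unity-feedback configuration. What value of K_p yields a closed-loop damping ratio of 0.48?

Closed-loop characteristic equation: s² + 10s + K_p·7.7 = 0.
So ω_n = √(7.7K_p) and 2ζω_n = 10, giving ζ = 10/(2√(7.7K_p)).
Setting ζ = 0.48: √(7.7K_p) = 10/(2·0.48) = 10.42, so K_p = 108.5/7.7 = 14.1.

K_p = 14.1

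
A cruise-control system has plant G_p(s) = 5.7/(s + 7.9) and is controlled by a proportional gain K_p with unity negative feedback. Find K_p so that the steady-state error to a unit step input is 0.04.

For a type-0 loop with proportional control, e_ss = 1/(1 + K_p·G_p(0)).
G_p(0) = 0.7215. Require 1/(1 + K_p·0.7215) = 0.04, so 1 + 0.7215·K_p = 25.
K_p = (25 − 1)/0.7215 = 33.3.

K_p = 33.3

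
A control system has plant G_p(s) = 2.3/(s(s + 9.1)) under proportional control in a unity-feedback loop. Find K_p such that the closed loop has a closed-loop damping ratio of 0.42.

K_p = 51

Closed-loop characteristic equation: s² + 9.1s + K_p·2.3 = 0.
So ω_n = √(2.3K_p) and 2ζω_n = 9.1, giving ζ = 9.1/(2√(2.3K_p)).
Setting ζ = 0.42: √(2.3K_p) = 9.1/(2·0.42) = 10.83, so K_p = 117.4/2.3 = 51.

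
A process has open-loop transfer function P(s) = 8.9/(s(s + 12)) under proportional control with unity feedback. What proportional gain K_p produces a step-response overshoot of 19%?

K_p = 18.5

From %OS = 100·exp(−πζ/√(1−ζ²)) = 19%, ζ = −ln(0.19)/√(π²+ln²(0.19)) = 0.4673.
Characteristic equation s² + 12s + 8.9K_p = 0 gives ζ = 12/(2√(8.9K_p)).
Setting ζ = 0.4673: √(8.9K_p) = 12/(2·0.4673) = 12.84, so K_p = 164.8/8.9 = 18.5.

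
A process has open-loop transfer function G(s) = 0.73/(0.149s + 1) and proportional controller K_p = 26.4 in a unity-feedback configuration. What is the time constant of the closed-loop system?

τ = 0.00735 s

Closed loop: T(s) = K_p·G/(1+K_p·G) = 19.27/(0.149s + 1 + 19.27), with pole at s = −(1 + 19.27)/0.149 = −136.1.
Closed-loop time constant τ = 1/136.1 = 0.00735 s.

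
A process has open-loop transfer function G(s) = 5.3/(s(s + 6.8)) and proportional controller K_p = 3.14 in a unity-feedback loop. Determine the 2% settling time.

The closed-loop denominator s² + 6.8s + 16.64 gives ω_n = √16.64 = 4.079 and ζ = 6.8/(2ω_n) = 0.8334.
2% settling time T_s ≈ 4/(ζω_n) = 4/3.4 = 1.18 s.

T_s ≈ 1.18 s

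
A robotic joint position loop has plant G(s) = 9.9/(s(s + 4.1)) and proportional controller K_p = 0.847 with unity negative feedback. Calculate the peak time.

From 1 + K_pG(s) = 0: s² + 4.1s + 8.385 = 0 ⇒ ω_n = 2.896, ζ = 0.7079.
Damped frequency ω_d = ω_n√(1−ζ²) = 2.045 rad/s, so peak time T_p = π/ω_d = 1.54 s.

T_p = 1.54 s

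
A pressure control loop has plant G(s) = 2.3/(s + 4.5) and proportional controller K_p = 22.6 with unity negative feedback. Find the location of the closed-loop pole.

Closed-loop transfer function: T(s) = K_p·G(s)/(1 + K_p·G(s)) = 51.98/(s + 4.5 + 51.98) = 51.98/(s + 56.48).
The closed-loop pole is at s = −56.48.

s = -56.48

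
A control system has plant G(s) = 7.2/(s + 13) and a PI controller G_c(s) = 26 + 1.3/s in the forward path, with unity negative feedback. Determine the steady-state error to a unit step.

0

The open loop G_c(s)G(s) has a pole at the origin (type 1), so the static position error constant is infinite and e_ss = 1/(1+∞) = 0.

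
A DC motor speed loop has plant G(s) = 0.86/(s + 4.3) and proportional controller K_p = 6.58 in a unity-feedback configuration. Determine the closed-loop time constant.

τ = 0.1 s

Closed-loop transfer function: T(s) = K_p·G(s)/(1 + K_p·G(s)) = 5.659/(s + 4.3 + 5.659) = 5.659/(s + 9.959).
Time constant τ = 1/9.959 = 0.1 s.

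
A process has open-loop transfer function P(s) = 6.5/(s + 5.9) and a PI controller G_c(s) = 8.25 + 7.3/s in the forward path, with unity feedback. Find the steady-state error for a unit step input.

The open loop G_c(s)P(s) has a pole at the origin (type 1), so the static position error constant is infinite and e_ss = 1/(1+∞) = 0.

0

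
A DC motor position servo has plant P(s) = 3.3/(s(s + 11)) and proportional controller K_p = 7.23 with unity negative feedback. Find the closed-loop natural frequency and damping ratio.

The closed-loop denominator is s(s+11) + 7.23·3.3 = s² + 11s + 23.86.
So ω_n² = 23.86 ⇒ ω_n = 4.885 rad/s, and ζ = 11/(2ω_n) = 1.13.

ω_n = 4.88 rad/s, ζ = 1.13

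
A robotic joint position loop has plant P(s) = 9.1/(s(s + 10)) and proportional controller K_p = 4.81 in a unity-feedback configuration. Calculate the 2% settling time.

T_s ≈ 0.8 s

From 1 + K_pP(s) = 0: s² + 10s + 43.77 = 0 ⇒ ω_n = 6.616, ζ = 0.7557.
2% settling time T_s ≈ 4/(ζω_n) = 4/5 = 0.8 s.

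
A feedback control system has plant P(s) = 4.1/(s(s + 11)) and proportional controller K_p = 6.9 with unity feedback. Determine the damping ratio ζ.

With unity feedback the closed-loop characteristic equation is s² + 11s + 6.9·4.1 = s² + 11s + 28.29 = 0.
Matching s² + 2ζω_n s + ω_n²: ω_n = √28.29 = 5.319 rad/s and 2ζω_n = 11, so ζ = 11/(2·5.319) = 1.03.

ζ = 1.03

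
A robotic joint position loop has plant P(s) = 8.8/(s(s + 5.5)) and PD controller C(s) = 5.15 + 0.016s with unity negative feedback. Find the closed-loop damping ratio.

Forward path: (5.15 + 0.016s)·8.8/(s(s+5.5)). The closed-loop characteristic equation is s² + (5.5 + 8.8·0.016)s + 8.8·5.15 = 0.
That is s² + 5.641s + 45.32 = 0, so ω_n = 6.732 rad/s and ζ = 5.641/(2·6.732) = 0.419.

ζ = 0.419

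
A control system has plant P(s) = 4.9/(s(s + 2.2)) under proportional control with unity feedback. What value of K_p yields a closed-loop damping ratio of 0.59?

Closed-loop characteristic equation: s² + 2.2s + K_p·4.9 = 0.
So ω_n = √(4.9K_p) and 2ζω_n = 2.2, giving ζ = 2.2/(2√(4.9K_p)).
Setting ζ = 0.59: √(4.9K_p) = 2.2/(2·0.59) = 1.864, so K_p = 3.476/4.9 = 0.709.

K_p = 0.709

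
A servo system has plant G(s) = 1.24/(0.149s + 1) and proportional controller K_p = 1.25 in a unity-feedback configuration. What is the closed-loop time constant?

τ = 0.0584 s

Closed loop: T(s) = K_p·G/(1+K_p·G) = 1.55/(0.149s + 1 + 1.55), with pole at s = −(1 + 1.55)/0.149 = −17.11.
Closed-loop time constant τ = 1/17.11 = 0.0584 s.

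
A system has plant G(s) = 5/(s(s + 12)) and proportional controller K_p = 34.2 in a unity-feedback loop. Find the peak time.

Closed-loop characteristic equation: s² + 12s + 171 = 0, so ω_n = 13.08 rad/s and ζ = 12/(2·13.08) = 0.4588.
Damped frequency ω_d = ω_n√(1−ζ²) = 11.62 rad/s, so peak time T_p = π/ω_d = 0.27 s.

T_p = 0.27 s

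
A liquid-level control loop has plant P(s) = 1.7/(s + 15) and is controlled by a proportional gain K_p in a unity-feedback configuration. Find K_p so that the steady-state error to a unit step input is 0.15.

K_p = 50

For a type-0 loop with proportional control, e_ss = 1/(1 + K_p·P(0)).
P(0) = 0.1133. Require 1/(1 + K_p·0.1133) = 0.15, so 1 + 0.1133·K_p = 6.667.
K_p = (6.667 − 1)/0.1133 = 50.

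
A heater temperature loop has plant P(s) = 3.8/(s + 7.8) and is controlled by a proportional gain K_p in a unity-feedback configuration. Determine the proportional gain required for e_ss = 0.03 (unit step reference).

For a type-0 loop with proportional control, e_ss = 1/(1 + K_p·P(0)).
P(0) = 0.4872. Require 1/(1 + K_p·0.4872) = 0.03, so 1 + 0.4872·K_p = 33.33.
K_p = (33.33 − 1)/0.4872 = 66.4.

K_p = 66.4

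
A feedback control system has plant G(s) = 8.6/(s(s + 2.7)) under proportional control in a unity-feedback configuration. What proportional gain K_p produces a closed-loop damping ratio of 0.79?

K_p = 0.34

Closed-loop characteristic equation: s² + 2.7s + K_p·8.6 = 0.
So ω_n = √(8.6K_p) and 2ζω_n = 2.7, giving ζ = 2.7/(2√(8.6K_p)).
Setting ζ = 0.79: √(8.6K_p) = 2.7/(2·0.79) = 1.709, so K_p = 2.92/8.6 = 0.34.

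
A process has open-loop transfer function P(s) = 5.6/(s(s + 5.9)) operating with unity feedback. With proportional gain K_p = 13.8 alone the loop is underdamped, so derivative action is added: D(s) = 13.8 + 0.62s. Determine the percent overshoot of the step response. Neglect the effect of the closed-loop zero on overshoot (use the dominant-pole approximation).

13.8%

Forward path: (13.8 + 0.62s)·5.6/(s(s+5.9)). The closed-loop characteristic equation is s² + (5.9 + 5.6·0.62)s + 5.6·13.8 = 0.
That is s² + 9.372s + 77.28 = 0, so ω_n = 8.791 rad/s and ζ = 9.372/(2·8.791) = 0.5331.
%OS = 100·exp(−πζ/√(1−ζ²)) = 13.8%.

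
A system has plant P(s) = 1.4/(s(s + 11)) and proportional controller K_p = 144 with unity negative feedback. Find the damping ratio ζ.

ζ = 0.387

With unity feedback the closed-loop characteristic equation is s² + 11s + 144·1.4 = s² + 11s + 201.6 = 0.
Matching s² + 2ζω_n s + ω_n²: ω_n = √201.6 = 14.2 rad/s and 2ζω_n = 11, so ζ = 11/(2·14.2) = 0.387.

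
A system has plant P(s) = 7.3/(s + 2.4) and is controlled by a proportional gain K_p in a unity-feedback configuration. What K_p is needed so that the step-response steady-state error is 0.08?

K_p = 3.78

Steady-state error for a unit step on this type-0 loop is 1/(1 + K_p·P(0)).
P(0) = 3.042. Require 1/(1 + K_p·3.042) = 0.08, so 1 + 3.042·K_p = 12.5.
K_p = (12.5 − 1)/3.042 = 3.78.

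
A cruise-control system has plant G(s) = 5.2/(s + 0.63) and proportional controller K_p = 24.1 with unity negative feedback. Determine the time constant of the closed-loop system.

Closed-loop transfer function: T(s) = K_p·G(s)/(1 + K_p·G(s)) = 125.3/(s + 0.63 + 125.3) = 125.3/(s + 126).
Time constant τ = 1/126 = 0.00794 s.

τ = 0.00794 s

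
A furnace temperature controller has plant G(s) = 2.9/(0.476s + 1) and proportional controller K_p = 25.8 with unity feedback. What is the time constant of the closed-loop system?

Closed loop: T(s) = K_p·G/(1+K_p·G) = 74.82/(0.476s + 1 + 74.82), with pole at s = −(1 + 74.82)/0.476 = −159.3.
Closed-loop time constant τ = 1/159.3 = 0.00628 s.

τ = 0.00628 s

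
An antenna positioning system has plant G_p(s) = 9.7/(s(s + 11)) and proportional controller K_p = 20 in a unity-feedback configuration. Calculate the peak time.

T_p = 0.246 s

Closed-loop characteristic equation: s² + 11s + 194 = 0, so ω_n = 13.93 rad/s and ζ = 11/(2·13.93) = 0.3949.
Damped frequency ω_d = ω_n√(1−ζ²) = 12.8 rad/s, so peak time T_p = π/ω_d = 0.246 s.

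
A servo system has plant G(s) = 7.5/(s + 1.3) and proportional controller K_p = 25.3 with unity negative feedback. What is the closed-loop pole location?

s = -191.1

Closed-loop transfer function: T(s) = K_p·G(s)/(1 + K_p·G(s)) = 189.8/(s + 1.3 + 189.8) = 189.8/(s + 191.1).
The closed-loop pole is at s = −191.1.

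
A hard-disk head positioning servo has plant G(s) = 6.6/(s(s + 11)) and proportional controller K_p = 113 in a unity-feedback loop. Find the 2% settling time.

Closed-loop characteristic equation: s² + 11s + 745.8 = 0, so ω_n = 27.31 rad/s and ζ = 11/(2·27.31) = 0.2014.
2% settling time T_s ≈ 4/(ζω_n) = 4/5.5 = 0.727 s.

T_s ≈ 0.727 s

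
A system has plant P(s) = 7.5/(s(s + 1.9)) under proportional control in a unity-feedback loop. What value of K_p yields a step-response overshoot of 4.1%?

From %OS = 100·exp(−πζ/√(1−ζ²)) = 4.1%, ζ = −ln(0.041)/√(π²+ln²(0.041)) = 0.713.
Characteristic equation s² + 1.9s + 7.5K_p = 0 gives ζ = 1.9/(2√(7.5K_p)).
Setting ζ = 0.713: √(7.5K_p) = 1.9/(2·0.713) = 1.332, so K_p = 1.776/7.5 = 0.237.

K_p = 0.237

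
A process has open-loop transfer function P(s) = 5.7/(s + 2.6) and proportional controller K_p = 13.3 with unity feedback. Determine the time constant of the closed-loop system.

Closed-loop transfer function: T(s) = K_p·P(s)/(1 + K_p·P(s)) = 75.81/(s + 2.6 + 75.81) = 75.81/(s + 78.41).
Time constant τ = 1/78.41 = 0.0128 s.

τ = 0.0128 s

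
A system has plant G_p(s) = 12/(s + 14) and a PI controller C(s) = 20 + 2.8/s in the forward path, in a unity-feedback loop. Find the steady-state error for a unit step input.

0

The open loop C(s)G_p(s) has a pole at the origin (type 1), so the static position error constant is infinite and e_ss = 1/(1+∞) = 0.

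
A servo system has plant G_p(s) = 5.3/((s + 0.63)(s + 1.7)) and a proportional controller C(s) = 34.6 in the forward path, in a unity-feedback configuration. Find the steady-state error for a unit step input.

0.00581

The loop is type 0. Static position error constant K_pos = C(0)·G_p(0) = 34.6·4.949 = 171.2.
Steady-state error to a unit step: e_ss = 1/(1+K_pos) = 1/172.2 = 0.00581.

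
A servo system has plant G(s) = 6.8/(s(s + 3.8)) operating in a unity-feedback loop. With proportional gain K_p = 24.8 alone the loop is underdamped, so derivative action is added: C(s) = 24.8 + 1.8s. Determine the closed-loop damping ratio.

ζ = 0.618

Forward path: (24.8 + 1.8s)·6.8/(s(s+3.8)). The closed-loop characteristic equation is s² + (3.8 + 6.8·1.8)s + 6.8·24.8 = 0.
That is s² + 16.04s + 168.6 = 0, so ω_n = 12.99 rad/s and ζ = 16.04/(2·12.99) = 0.6176.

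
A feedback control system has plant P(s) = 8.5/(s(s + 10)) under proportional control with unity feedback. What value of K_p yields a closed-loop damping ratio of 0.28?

K_p = 37.5

Closed-loop characteristic equation: s² + 10s + K_p·8.5 = 0.
So ω_n = √(8.5K_p) and 2ζω_n = 10, giving ζ = 10/(2√(8.5K_p)).
Setting ζ = 0.28: √(8.5K_p) = 10/(2·0.28) = 17.86, so K_p = 318.9/8.5 = 37.5.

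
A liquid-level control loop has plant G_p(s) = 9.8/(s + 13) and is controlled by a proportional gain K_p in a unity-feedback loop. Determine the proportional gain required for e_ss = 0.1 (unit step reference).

K_p = 11.9

For a type-0 loop with proportional control, e_ss = 1/(1 + K_p·G_p(0)).
G_p(0) = 0.7538. Require 1/(1 + K_p·0.7538) = 0.1, so 1 + 0.7538·K_p = 10.
K_p = (10 − 1)/0.7538 = 11.9.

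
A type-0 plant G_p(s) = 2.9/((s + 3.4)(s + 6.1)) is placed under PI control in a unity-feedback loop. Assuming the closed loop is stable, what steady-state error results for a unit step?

The PI controller's integrator makes the forward path type 1, so e_ss to a step is zero.

0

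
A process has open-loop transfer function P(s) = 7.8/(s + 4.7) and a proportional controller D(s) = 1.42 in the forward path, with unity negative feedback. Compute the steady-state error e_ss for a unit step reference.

The loop is type 0. Static position error constant K_pos = D(0)·P(0) = 1.42·1.66 = 2.357.
Steady-state error to a unit step: e_ss = 1/(1+K_pos) = 1/3.357 = 0.298.

0.298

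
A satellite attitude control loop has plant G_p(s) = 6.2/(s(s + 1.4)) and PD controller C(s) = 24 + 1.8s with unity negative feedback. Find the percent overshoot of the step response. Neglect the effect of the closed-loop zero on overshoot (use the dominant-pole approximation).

Forward path: (24 + 1.8s)·6.2/(s(s+1.4)). The closed-loop characteristic equation is s² + (1.4 + 6.2·1.8)s + 6.2·24 = 0.
That is s² + 12.56s + 148.8 = 0, so ω_n = 12.2 rad/s and ζ = 12.56/(2·12.2) = 0.5148.
%OS = 100·exp(−πζ/√(1−ζ²)) = 15.2%.

15.2%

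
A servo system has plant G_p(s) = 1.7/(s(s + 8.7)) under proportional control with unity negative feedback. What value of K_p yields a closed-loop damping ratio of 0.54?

Closed-loop characteristic equation: s² + 8.7s + K_p·1.7 = 0.
So ω_n = √(1.7K_p) and 2ζω_n = 8.7, giving ζ = 8.7/(2√(1.7K_p)).
Setting ζ = 0.54: √(1.7K_p) = 8.7/(2·0.54) = 8.056, so K_p = 64.89/1.7 = 38.2.

K_p = 38.2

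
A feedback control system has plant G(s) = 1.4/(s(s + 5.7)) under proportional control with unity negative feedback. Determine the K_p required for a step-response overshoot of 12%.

K_p = 18.5

From %OS = 100·exp(−πζ/√(1−ζ²)) = 12%, ζ = −ln(0.12)/√(π²+ln²(0.12)) = 0.5594.
Characteristic equation s² + 5.7s + 1.4K_p = 0 gives ζ = 5.7/(2√(1.4K_p)).
Setting ζ = 0.5594: √(1.4K_p) = 5.7/(2·0.5594) = 5.095, so K_p = 25.95/1.4 = 18.5.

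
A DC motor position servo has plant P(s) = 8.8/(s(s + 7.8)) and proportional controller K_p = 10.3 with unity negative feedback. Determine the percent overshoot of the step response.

24.4%

From 1 + K_pP(s) = 0: s² + 7.8s + 90.64 = 0 ⇒ ω_n = 9.521, ζ = 0.4096.
%OS = 100·exp(−πζ/√(1−ζ²)) = 100·exp(−π·0.4096/√0.8322) = 24.4%.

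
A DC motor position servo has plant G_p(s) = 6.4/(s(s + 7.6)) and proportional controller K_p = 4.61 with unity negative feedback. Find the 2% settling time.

T_s ≈ 1.05 s

The closed-loop denominator s² + 7.6s + 29.5 gives ω_n = √29.5 = 5.432 and ζ = 7.6/(2ω_n) = 0.6996.
2% settling time T_s ≈ 4/(ζω_n) = 4/3.8 = 1.05 s.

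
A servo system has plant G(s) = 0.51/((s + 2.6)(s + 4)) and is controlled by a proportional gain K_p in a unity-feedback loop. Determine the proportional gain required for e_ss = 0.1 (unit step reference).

For a type-0 loop with proportional control, e_ss = 1/(1 + K_p·G(0)).
G(0) = 0.04904. Require 1/(1 + K_p·0.04904) = 0.1, so 1 + 0.04904·K_p = 10.
K_p = (10 − 1)/0.04904 = 184.

K_p = 184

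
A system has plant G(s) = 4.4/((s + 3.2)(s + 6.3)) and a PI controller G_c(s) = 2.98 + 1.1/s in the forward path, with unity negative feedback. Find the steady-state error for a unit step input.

The open loop G_c(s)G(s) has a pole at the origin (type 1), so the static position error constant is infinite and e_ss = 1/(1+∞) = 0.

0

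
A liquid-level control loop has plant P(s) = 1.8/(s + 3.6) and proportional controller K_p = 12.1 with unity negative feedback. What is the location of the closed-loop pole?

Closed-loop transfer function: T(s) = K_p·P(s)/(1 + K_p·P(s)) = 21.78/(s + 3.6 + 21.78) = 21.78/(s + 25.38).
The closed-loop pole is at s = −25.38.

s = -25.38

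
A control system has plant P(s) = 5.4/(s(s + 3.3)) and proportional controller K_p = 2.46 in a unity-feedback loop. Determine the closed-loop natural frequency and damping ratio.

ω_n = 3.64 rad/s, ζ = 0.453

1 + K_p·P(s) = 0 gives s² + 3.3s + 13.28 = 0.
Matching s² + 2ζω_n s + ω_n²: ω_n = √13.28 = 3.645 rad/s and 2ζω_n = 3.3, so ζ = 3.3/(2·3.645) = 0.453.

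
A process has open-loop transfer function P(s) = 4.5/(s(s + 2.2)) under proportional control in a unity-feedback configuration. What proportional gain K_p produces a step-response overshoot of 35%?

From %OS = 100·exp(−πζ/√(1−ζ²)) = 35%, ζ = −ln(0.35)/√(π²+ln²(0.35)) = 0.3169.
Characteristic equation s² + 2.2s + 4.5K_p = 0 gives ζ = 2.2/(2√(4.5K_p)).
Setting ζ = 0.3169: √(4.5K_p) = 2.2/(2·0.3169) = 3.471, so K_p = 12.05/4.5 = 2.68.

K_p = 2.68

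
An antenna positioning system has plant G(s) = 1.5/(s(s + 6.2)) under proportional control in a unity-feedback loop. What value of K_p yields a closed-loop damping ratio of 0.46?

K_p = 30.3

Closed-loop characteristic equation: s² + 6.2s + K_p·1.5 = 0.
So ω_n = √(1.5K_p) and 2ζω_n = 6.2, giving ζ = 6.2/(2√(1.5K_p)).
Setting ζ = 0.46: √(1.5K_p) = 6.2/(2·0.46) = 6.739, so K_p = 45.42/1.5 = 30.3.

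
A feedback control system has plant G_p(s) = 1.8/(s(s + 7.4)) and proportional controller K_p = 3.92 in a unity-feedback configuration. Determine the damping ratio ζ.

ζ = 1.39

With unity feedback the closed-loop characteristic equation is s² + 7.4s + 3.92·1.8 = s² + 7.4s + 7.056 = 0.
Matching s² + 2ζω_n s + ω_n²: ω_n = √7.056 = 2.656 rad/s and 2ζω_n = 7.4, so ζ = 7.4/(2·2.656) = 1.39.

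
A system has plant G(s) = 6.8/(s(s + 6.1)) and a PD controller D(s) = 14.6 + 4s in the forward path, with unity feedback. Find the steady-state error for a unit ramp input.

The loop has one pole at the origin (type 1). Velocity error constant K_v = lim_{s→0} s·D(s)G(s) = 14.6·6.8/6.1 = 16.28.
Steady-state error to a unit ramp: e_ss = 1/K_v = 0.0614.

0.0614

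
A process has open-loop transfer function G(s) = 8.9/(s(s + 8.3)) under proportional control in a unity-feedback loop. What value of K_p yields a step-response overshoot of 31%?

K_p = 15.9

From %OS = 100·exp(−πζ/√(1−ζ²)) = 31%, ζ = −ln(0.31)/√(π²+ln²(0.31)) = 0.3493.
Characteristic equation s² + 8.3s + 8.9K_p = 0 gives ζ = 8.3/(2√(8.9K_p)).
Setting ζ = 0.3493: √(8.9K_p) = 8.3/(2·0.3493) = 11.88, so K_p = 141.1/8.9 = 15.9.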